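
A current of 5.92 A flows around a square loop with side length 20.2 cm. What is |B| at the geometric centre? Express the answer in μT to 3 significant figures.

B ≈ 33.2 μT

Each side is a finite straight segment at perpendicular distance d = a/(2 tan(π/4)) = 0.101 m from the centre, with end-angles ±π/4.
One side contributes B₁ = (μ₀I/4πd)·2 sin(π/4) = 8.29×10⁻⁶ T.
All 4 sides add in the same direction: B = 4 × 8.29×10⁻⁶ = 3.32×10⁻⁵ T.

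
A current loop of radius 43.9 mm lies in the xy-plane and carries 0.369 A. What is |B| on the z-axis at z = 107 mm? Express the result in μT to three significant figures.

On the axis of a circular loop, B = μ₀IR² / [2(R²+z²)^(3/2)].
R² + z² = (0.0439)² + (0.107)² = 0.01338 m², and (R²+z²)^(3/2) = 1.55×10⁻³ m³.
B = (4π×10⁻⁷ × 0.369 × 0.001927) / (2 × 1.55×10⁻³) = 2.89×10⁻⁷ T.

B ≈ 0.289 μT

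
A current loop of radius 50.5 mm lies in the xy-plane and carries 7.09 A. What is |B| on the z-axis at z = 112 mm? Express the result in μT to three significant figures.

B ≈ 6.13 μT

On the axis of a circular loop, B = μ₀IR² / [2(R²+z²)^(3/2)].
R² + z² = (0.0505)² + (0.112)² = 0.01509 m², and (R²+z²)^(3/2) = 1.85×10⁻³ m³.
B = (4π×10⁻⁷ × 7.09 × 0.00255) / (2 × 1.85×10⁻³) = 6.13×10⁻⁶ T.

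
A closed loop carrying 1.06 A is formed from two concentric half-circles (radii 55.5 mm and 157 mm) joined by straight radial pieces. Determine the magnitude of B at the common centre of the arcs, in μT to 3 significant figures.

The radial connectors point toward the centre, so dl × r̂ = 0 and they contribute nothing.
Each semicircle gives μ₀I/(4R): inner arc 6.00×10⁻⁶ T, outer arc 2.12×10⁻⁶ T.
The two arcs carry current in opposite angular senses, so their fields oppose: B = |6.00×10⁻⁶ − 2.12×10⁻⁶| = 3.88×10⁻⁶ T.

B ≈ 3.88 μT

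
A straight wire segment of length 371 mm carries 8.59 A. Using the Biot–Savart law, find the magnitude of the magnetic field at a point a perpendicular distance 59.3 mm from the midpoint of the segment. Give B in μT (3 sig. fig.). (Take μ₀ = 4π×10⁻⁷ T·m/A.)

B ≈ 27.6 μT

For a finite straight segment, B = (μ₀I/4πd)(sinθ₁ + sinθ₂), where θ₁, θ₂ are the angles from the perpendicular to each end.
The perpendicular from the point meets the wire at its midpoint, so each end is L/2 = 0.1855 m away along the wire.
sinθ₁ = 0.1855/√(0.1855²+0.0593²) = 0.9525; sinθ₂ = 0.1855/√(0.1855²+0.0593²) = 0.9525.
B = (4π×10⁻⁷ × 8.59) / (4π × 0.0593) × (0.9525 + 0.9525) = 2.76×10⁻⁵ T.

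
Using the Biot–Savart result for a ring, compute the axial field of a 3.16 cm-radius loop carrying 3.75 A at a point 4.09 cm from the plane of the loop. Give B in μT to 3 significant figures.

B ≈ 17.0 μT

On the axis of a circular loop, B = μ₀IR² / [2(R²+z²)^(3/2)].
R² + z² = (0.0316)² + (0.0409)² = 0.002671 m², and (R²+z²)^(3/2) = 1.38×10⁻⁴ m³.
B = (4π×10⁻⁷ × 3.75 × 0.0009986) / (2 × 1.38×10⁻⁴) = 1.70×10⁻⁵ T.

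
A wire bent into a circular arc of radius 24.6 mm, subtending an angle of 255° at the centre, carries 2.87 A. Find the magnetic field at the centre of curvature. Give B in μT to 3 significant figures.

B ≈ 51.9 μT

The Biot–Savart field of a circular arc at its centre is B = μ₀Iφ/(4πR), with φ = 4.451 rad.
B = (4π×10⁻⁷ × 2.87 × 4.451) / (4π × 0.0246) = 5.19×10⁻⁵ T.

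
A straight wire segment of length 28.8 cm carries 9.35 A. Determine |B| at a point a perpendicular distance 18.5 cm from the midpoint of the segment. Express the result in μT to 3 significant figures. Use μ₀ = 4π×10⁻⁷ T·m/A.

For a finite straight segment, B = (μ₀I/4πd)(sinθ₁ + sinθ₂), where θ₁, θ₂ are the angles from the perpendicular to each end.
The perpendicular from the point meets the wire at its midpoint, so each end is L/2 = 0.144 m away along the wire.
sinθ₁ = 0.144/√(0.144²+0.185²) = 0.6142; sinθ₂ = 0.144/√(0.144²+0.185²) = 0.6142.
B = (4π×10⁻⁷ × 9.35) / (4π × 0.185) × (0.6142 + 0.6142) = 6.21×10⁻⁶ T.

B ≈ 6.21 μT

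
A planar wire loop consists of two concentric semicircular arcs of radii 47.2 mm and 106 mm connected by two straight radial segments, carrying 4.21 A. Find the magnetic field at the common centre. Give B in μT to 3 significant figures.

The radial connectors point toward the centre, so dl × r̂ = 0 and they contribute nothing.
Each semicircle gives μ₀I/(4R): inner arc 2.80×10⁻⁵ T, outer arc 1.25×10⁻⁵ T.
The two arcs carry current in opposite angular senses, so their fields oppose: B = |2.80×10⁻⁵ − 1.25×10⁻⁵| = 1.55×10⁻⁵ T.

B ≈ 15.5 μT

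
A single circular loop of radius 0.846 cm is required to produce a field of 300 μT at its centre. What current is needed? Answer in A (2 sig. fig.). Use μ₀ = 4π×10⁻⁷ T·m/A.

I ≈ 4.0 A

At the centre of a circular loop B = μ₀I/(2R), so I = 2RB/μ₀.
With R = 0.00846 m, I = 2 × 0.00846 × 3.00×10⁻⁴ / (4π×10⁻⁷) = 4.04 A.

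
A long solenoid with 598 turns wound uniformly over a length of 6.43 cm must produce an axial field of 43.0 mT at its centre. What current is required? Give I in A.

Inside a long solenoid B = μ₀nI with n = 9300 m⁻¹, so I = B/(μ₀n).
I = 4.30×10⁻² / (4π×10⁻⁷ × 9300) = 3.68 A.

I ≈ 3.68 A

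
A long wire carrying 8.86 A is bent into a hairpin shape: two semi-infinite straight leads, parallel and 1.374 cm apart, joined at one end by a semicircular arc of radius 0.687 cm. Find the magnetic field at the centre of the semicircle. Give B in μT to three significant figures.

B ≈ 663 μT

The semicircular arc contributes B_arc = μ₀I·π/(4πR) = μ₀I/(4R) = 4.05×10⁻⁴ T.
Each semi-infinite lead is at perpendicular distance R = 0.00687 m from the centre, with the perpendicular foot at its near end, so it contributes μ₀I/(4πR); both point the same way, together 2.58×10⁻⁴ T.
Arc and leads all point the same direction: B = 4.05×10⁻⁴ + 2.58×10⁻⁴ = 6.63×10⁻⁴ T.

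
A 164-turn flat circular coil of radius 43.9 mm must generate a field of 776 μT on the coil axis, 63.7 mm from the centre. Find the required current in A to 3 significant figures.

I ≈ 1.81 A

For an N-turn coil, B = Nμ₀IR²/[2(R²+z²)^(3/2)] with R = 0.0439 m, z = 0.0637 m, so I = 2B(R²+z²)^(3/2)/(Nμ₀R²) = 2 × 7.76×10⁻⁴ × 4.63×10⁻⁴ / (164 × 4π×10⁻⁷ × 0.001927) = 1.81 A.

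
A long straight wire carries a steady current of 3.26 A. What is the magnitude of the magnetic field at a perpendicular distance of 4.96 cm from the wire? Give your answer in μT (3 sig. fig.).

B ≈ 13.1 μT

For an infinitely long straight wire, B = μ₀I/(2πd).
B = (4π×10⁻⁷ × 3.26) / (2π × 0.0496) = 1.31×10⁻⁵ T.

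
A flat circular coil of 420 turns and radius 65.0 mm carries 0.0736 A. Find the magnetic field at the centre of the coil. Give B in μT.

B ≈ 299 μT

For an N-turn flat coil, B = Nμ₀I/(2R) with R = 0.065 m.
B = 420 × 7.11×10⁻⁷ T = 2.99×10⁻⁴ T.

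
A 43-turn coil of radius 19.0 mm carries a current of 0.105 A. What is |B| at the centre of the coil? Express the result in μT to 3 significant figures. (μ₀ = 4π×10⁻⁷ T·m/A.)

For an N-turn flat coil, B = Nμ₀I/(2R) with R = 0.019 m.
B = 43 × 3.47×10⁻⁶ T = 1.49×10⁻⁴ T.

B ≈ 149 μT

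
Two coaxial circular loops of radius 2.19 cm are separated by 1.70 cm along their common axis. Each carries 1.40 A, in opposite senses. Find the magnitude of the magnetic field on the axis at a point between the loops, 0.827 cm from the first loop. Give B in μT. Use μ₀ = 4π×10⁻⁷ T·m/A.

Each loop contributes B = μ₀IR²/[2(R²+z²)^(3/2)] on the axis, with z measured from that loop.
Loop 1 (z = 0.00827 m): B₁ = 3.29×10⁻⁵ T. Loop 2 (z = 0.00873 m): B₂ = 3.22×10⁻⁵ T.
The fields oppose: B = |B₁ − B₂| = 6.92×10⁻⁷ T.

B ≈ 0.692 μT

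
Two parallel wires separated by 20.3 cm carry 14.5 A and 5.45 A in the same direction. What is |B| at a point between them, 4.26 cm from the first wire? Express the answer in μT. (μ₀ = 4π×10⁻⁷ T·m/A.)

Each long wire gives B = μ₀I/(2πd). Distances are d₁ = 0.0426 m and d₂ = 0.1604 m.
B₁ = 6.81×10⁻⁵ T, B₂ = 6.80×10⁻⁶ T.
Between parallel currents the two contributions point in opposite directions, so they subtract. B = |B₁ − B₂| = |6.81×10⁻⁵ − 6.80×10⁻⁶| = 6.13×10⁻⁵ T.

B ≈ 61.3 μT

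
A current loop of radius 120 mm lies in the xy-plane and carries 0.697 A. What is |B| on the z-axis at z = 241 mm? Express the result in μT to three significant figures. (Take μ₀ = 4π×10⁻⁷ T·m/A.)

B ≈ 0.323 μT

On the axis of a circular loop, B = μ₀IR² / [2(R²+z²)^(3/2)].
R² + z² = (0.12)² + (0.241)² = 0.07248 m², and (R²+z²)^(3/2) = 1.95×10⁻² m³.
B = (4π×10⁻⁷ × 0.697 × 0.0144) / (2 × 1.95×10⁻²) = 3.23×10⁻⁷ T.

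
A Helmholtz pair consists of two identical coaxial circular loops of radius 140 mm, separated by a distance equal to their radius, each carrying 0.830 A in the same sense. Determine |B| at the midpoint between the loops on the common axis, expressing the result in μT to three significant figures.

B ≈ 5.33 μT

Each loop contributes B = μ₀IR²/[2(R²+z²)^(3/2)] on the axis, with z measured from that loop.
Loop 1 (z = 0.07 m): B₁ = 2.67×10⁻⁶ T. Loop 2 (z = 0.07 m): B₂ = 2.67×10⁻⁶ T.
The fields add: B = B₁ + B₂ = 5.33×10⁻⁶ T.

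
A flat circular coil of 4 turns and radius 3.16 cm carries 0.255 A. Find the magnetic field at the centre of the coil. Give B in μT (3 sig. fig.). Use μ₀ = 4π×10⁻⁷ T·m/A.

B ≈ 20.3 μT

For an N-turn flat coil, B = Nμ₀I/(2R) with R = 0.0316 m.
B = 4 × 5.07×10⁻⁶ T = 2.03×10⁻⁵ T.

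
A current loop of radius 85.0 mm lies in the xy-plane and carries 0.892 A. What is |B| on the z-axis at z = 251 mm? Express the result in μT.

B ≈ 0.218 μT

On the axis of a circular loop, B = μ₀IR² / [2(R²+z²)^(3/2)].
R² + z² = (0.085)² + (0.251)² = 0.07023 m², and (R²+z²)^(3/2) = 1.86×10⁻² m³.
B = (4π×10⁻⁷ × 0.892 × 0.007225) / (2 × 1.86×10⁻²) = 2.18×10⁻⁷ T.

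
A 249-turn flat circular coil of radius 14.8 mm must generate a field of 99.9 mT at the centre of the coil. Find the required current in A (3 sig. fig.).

For an N-turn coil, B = Nμ₀I/(2R) with R = 0.0148 m, so I = 2RB/(Nμ₀) = 2 × 0.0148 × 9.99×10⁻² / (249 × 4π×10⁻⁷) = 9.45 A.

I ≈ 9.45 A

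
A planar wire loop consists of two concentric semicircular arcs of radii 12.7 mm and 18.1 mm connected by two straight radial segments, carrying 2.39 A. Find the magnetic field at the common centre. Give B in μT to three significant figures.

B ≈ 17.6 μT

The radial connectors point toward the centre, so dl × r̂ = 0 and they contribute nothing.
Each semicircle gives μ₀I/(4R): inner arc 5.91×10⁻⁵ T, outer arc 4.15×10⁻⁵ T.
The two arcs carry current in opposite angular senses, so their fields oppose: B = |5.91×10⁻⁵ − 4.15×10⁻⁵| = 1.76×10⁻⁵ T.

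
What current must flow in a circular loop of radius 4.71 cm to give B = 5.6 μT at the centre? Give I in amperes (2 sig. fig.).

At the centre of a circular loop B = μ₀I/(2R), so I = 2RB/μ₀.
With R = 0.0471 m, I = 2 × 0.0471 × 5.60×10⁻⁶ / (4π×10⁻⁷) = 0.420 A.

I ≈ 0.42 A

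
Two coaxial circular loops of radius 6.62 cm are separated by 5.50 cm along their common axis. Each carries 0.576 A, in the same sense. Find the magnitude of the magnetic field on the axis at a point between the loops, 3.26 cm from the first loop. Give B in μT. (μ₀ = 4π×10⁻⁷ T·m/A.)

B ≈ 8.59 μT

Each loop contributes B = μ₀IR²/[2(R²+z²)^(3/2)] on the axis, with z measured from that loop.
Loop 1 (z = 0.0326 m): B₁ = 3.95×10⁻⁶ T. Loop 2 (z = 0.0224 m): B₂ = 4.65×10⁻⁶ T.
The fields add: B = B₁ + B₂ = 8.59×10⁻⁶ T.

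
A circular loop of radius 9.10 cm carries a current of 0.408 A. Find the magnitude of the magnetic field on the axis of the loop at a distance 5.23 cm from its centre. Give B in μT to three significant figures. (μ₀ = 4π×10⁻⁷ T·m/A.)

On the axis of a circular loop, B = μ₀IR² / [2(R²+z²)^(3/2)].
R² + z² = (0.091)² + (0.0523)² = 0.01102 m², and (R²+z²)^(3/2) = 1.16×10⁻³ m³.
B = (4π×10⁻⁷ × 0.408 × 0.008281) / (2 × 1.16×10⁻³) = 1.84×10⁻⁶ T.

B ≈ 1.84 μT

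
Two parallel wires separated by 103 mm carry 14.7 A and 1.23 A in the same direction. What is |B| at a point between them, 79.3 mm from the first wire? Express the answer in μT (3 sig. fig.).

B ≈ 26.7 μT

Each long wire gives B = μ₀I/(2πd). Distances are d₁ = 0.0793 m and d₂ = 0.0237 m.
B₁ = 3.71×10⁻⁵ T, B₂ = 1.04×10⁻⁵ T.
Between parallel currents the two contributions point in opposite directions, so they subtract. B = |B₁ − B₂| = |3.71×10⁻⁵ − 1.04×10⁻⁵| = 2.67×10⁻⁵ T.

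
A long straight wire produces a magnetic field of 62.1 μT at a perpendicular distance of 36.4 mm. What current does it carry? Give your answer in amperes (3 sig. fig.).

I ≈ 11.3 A

For a long straight wire B = μ₀I/(2πd), so I = 2πdB/μ₀.
I = 2π × 0.0364 × 6.21×10⁻⁵ / (4π×10⁻⁷) = 11.3 A.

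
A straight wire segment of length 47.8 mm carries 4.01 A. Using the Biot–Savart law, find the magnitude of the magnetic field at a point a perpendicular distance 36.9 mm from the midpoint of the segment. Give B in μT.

For a finite straight segment, B = (μ₀I/4πd)(sinθ₁ + sinθ₂), where θ₁, θ₂ are the angles from the perpendicular to each end.
The perpendicular from the point meets the wire at its midpoint, so each end is L/2 = 0.0239 m away along the wire.
sinθ₁ = 0.0239/√(0.0239²+0.0369²) = 0.5436; sinθ₂ = 0.0239/√(0.0239²+0.0369²) = 0.5436.
B = (4π×10⁻⁷ × 4.01) / (4π × 0.0369) × (0.5436 + 0.5436) = 1.18×10⁻⁵ T.

B ≈ 11.8 μT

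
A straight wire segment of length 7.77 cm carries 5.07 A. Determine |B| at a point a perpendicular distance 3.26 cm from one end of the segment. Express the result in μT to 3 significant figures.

For a finite straight segment, B = (μ₀I/4πd)(sinθ₁ + sinθ₂), where θ₁, θ₂ are the angles from the perpendicular to each end.
The perpendicular foot is at one end, so the two end-offsets along the wire are 0 and L = 0.0777 m.
sinθ₁ = 0/√(0²+0.0326²) = 0.0000; sinθ₂ = 0.0777/√(0.0777²+0.0326²) = 0.9221.
B = (4π×10⁻⁷ × 5.07) / (4π × 0.0326) × (0.0000 + 0.9221) = 1.43×10⁻⁵ T.

B ≈ 14.3 μT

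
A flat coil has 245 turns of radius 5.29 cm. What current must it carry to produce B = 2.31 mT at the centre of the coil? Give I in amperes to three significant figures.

For an N-turn coil, B = Nμ₀I/(2R) with R = 0.0529 m, so I = 2RB/(Nμ₀) = 2 × 0.0529 × 2.31×10⁻³ / (245 × 4π×10⁻⁷) = 0.794 A.

I ≈ 0.794 A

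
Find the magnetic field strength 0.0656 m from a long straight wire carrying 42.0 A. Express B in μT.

B ≈ 128 μT

For an infinitely long straight wire, B = μ₀I/(2πd).
B = (4π×10⁻⁷ × 42.0) / (2π × 0.0656) = 1.28×10⁻⁴ T.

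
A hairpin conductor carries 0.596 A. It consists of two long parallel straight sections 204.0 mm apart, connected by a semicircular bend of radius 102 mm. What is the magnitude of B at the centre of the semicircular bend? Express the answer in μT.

The semicircular arc contributes B_arc = μ₀I·π/(4πR) = μ₀I/(4R) = 1.84×10⁻⁶ T.
Each semi-infinite lead is at perpendicular distance R = 0.102 m from the centre, with the perpendicular foot at its near end, so it contributes μ₀I/(4πR); both point the same way, together 1.17×10⁻⁶ T.
Arc and leads all point the same direction: B = 1.84×10⁻⁶ + 1.17×10⁻⁶ = 3.00×10⁻⁶ T.

B ≈ 3.00 μT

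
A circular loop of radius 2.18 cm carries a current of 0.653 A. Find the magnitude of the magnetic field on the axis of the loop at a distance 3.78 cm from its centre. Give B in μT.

B ≈ 2.35 μT

On the axis of a circular loop, B = μ₀IR² / [2(R²+z²)^(3/2)].
R² + z² = (0.0218)² + (0.0378)² = 0.001904 m², and (R²+z²)^(3/2) = 8.31×10⁻⁵ m³.
B = (4π×10⁻⁷ × 0.653 × 0.0004752) / (2 × 8.31×10⁻⁵) = 2.35×10⁻⁶ T.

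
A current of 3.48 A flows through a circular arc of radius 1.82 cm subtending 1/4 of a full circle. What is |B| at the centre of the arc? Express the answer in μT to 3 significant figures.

B ≈ 30.0 μT

The Biot–Savart field of a circular arc at its centre is B = μ₀Iφ/(4πR), with φ = 1.571 rad.
B = (4π×10⁻⁷ × 3.48 × 1.571) / (4π × 0.0182) = 3.00×10⁻⁵ T.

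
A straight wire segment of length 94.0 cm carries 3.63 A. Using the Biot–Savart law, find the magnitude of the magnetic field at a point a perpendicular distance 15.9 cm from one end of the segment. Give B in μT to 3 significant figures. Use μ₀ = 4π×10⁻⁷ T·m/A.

B ≈ 2.25 μT

For a finite straight segment, B = (μ₀I/4πd)(sinθ₁ + sinθ₂), where θ₁, θ₂ are the angles from the perpendicular to each end.
The perpendicular foot is at one end, so the two end-offsets along the wire are 0 and L = 0.94 m.
sinθ₁ = 0/√(0²+0.159²) = 0.0000; sinθ₂ = 0.94/√(0.94²+0.159²) = 0.9860.
B = (4π×10⁻⁷ × 3.63) / (4π × 0.159) × (0.0000 + 0.9860) = 2.25×10⁻⁶ T.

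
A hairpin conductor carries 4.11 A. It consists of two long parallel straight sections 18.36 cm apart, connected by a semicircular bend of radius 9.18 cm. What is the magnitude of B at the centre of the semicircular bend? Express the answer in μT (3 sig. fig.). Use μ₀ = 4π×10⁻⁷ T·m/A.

B ≈ 23.0 μT

The semicircular arc contributes B_arc = μ₀I·π/(4πR) = μ₀I/(4R) = 1.41×10⁻⁵ T.
Each semi-infinite lead is at perpendicular distance R = 0.0918 m from the centre, with the perpendicular foot at its near end, so it contributes μ₀I/(4πR); both point the same way, together 8.95×10⁻⁶ T.
Arc and leads all point the same direction: B = 1.41×10⁻⁵ + 8.95×10⁻⁶ = 2.30×10⁻⁵ T.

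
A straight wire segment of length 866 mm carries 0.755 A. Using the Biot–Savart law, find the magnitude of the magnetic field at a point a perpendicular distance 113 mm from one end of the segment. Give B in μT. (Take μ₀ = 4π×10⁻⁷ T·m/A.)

B ≈ 0.663 μT

For a finite straight segment, B = (μ₀I/4πd)(sinθ₁ + sinθ₂), where θ₁, θ₂ are the angles from the perpendicular to each end.
The perpendicular foot is at one end, so the two end-offsets along the wire are 0 and L = 0.866 m.
sinθ₁ = 0/√(0²+0.113²) = 0.0000; sinθ₂ = 0.866/√(0.866²+0.113²) = 0.9916.
B = (4π×10⁻⁷ × 0.755) / (4π × 0.113) × (0.0000 + 0.9916) = 6.63×10⁻⁷ T.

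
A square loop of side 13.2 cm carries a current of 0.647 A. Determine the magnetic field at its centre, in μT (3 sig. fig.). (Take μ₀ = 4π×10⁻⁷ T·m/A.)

Each side is a finite straight segment at perpendicular distance d = a/(2 tan(π/4)) = 0.066 m from the centre, with end-angles ±π/4.
One side contributes B₁ = (μ₀I/4πd)·2 sin(π/4) = 1.39×10⁻⁶ T.
All 4 sides add in the same direction: B = 4 × 1.39×10⁻⁶ = 5.55×10⁻⁶ T.

B ≈ 5.55 μT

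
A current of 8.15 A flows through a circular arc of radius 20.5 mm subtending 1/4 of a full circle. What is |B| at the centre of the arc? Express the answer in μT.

B ≈ 62.4 μT

The Biot–Savart field of a circular arc at its centre is B = μ₀Iφ/(4πR), with φ = 1.571 rad.
B = (4π×10⁻⁷ × 8.15 × 1.571) / (4π × 0.0205) = 6.24×10⁻⁵ T.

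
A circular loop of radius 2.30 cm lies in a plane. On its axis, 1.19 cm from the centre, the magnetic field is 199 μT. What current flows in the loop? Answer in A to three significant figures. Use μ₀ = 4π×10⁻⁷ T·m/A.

I ≈ 10.4 A

On the axis of a loop, B = μ₀IR²/[2(R²+z²)^(3/2)], so I = 2B(R²+z²)^(3/2)/(μ₀R²).
R² + z² = 0.000529 + 0.0001416 = 0.0006706 m²; raised to 3/2 gives 1.74×10⁻⁵ m³.
I = 2 × 1.99×10⁻⁴ × 1.74×10⁻⁵ / (1.26×10⁻⁶ × 0.000529) = 10.4 A.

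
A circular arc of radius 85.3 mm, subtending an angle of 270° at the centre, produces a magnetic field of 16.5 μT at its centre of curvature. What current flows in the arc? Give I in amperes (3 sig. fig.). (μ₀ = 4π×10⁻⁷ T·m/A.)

I ≈ 2.99 A

For a circular arc, B = μ₀Iφ/(4πR) with φ in radians; here φ = 4.712 rad.
So I = 4πRB/(μ₀φ) = 4π × 0.0853 × 1.65×10⁻⁵ / (4π×10⁻⁷ × 4.712) = 2.99 A.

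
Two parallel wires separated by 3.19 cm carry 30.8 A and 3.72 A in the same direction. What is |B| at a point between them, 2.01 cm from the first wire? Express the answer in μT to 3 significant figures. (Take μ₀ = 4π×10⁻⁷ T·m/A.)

B ≈ 243 μT

Each long wire gives B = μ₀I/(2πd). Distances are d₁ = 0.0201 m and d₂ = 0.0118 m.
B₁ = 3.06×10⁻⁴ T, B₂ = 6.31×10⁻⁵ T.
Between parallel currents the two contributions point in opposite directions, so they subtract. B = |B₁ − B₂| = |3.06×10⁻⁴ − 6.31×10⁻⁵| = 2.43×10⁻⁴ T.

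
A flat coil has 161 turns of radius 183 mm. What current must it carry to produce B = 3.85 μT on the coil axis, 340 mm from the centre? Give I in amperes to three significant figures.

I ≈ 0.0654 A

For an N-turn coil, B = Nμ₀IR²/[2(R²+z²)^(3/2)] with R = 0.183 m, z = 0.34 m, so I = 2B(R²+z²)^(3/2)/(Nμ₀R²) = 2 × 3.85×10⁻⁶ × 5.76×10⁻² / (161 × 4π×10⁻⁷ × 0.03349) = 6.54×10⁻² A.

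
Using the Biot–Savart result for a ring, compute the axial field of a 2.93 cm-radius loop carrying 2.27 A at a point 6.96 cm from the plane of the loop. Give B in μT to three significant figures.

B ≈ 2.84 μT

On the axis of a circular loop, B = μ₀IR² / [2(R²+z²)^(3/2)].
R² + z² = (0.0293)² + (0.0696)² = 0.005703 m², and (R²+z²)^(3/2) = 4.31×10⁻⁴ m³.
B = (4π×10⁻⁷ × 2.27 × 0.0008585) / (2 × 4.31×10⁻⁴) = 2.84×10⁻⁶ T.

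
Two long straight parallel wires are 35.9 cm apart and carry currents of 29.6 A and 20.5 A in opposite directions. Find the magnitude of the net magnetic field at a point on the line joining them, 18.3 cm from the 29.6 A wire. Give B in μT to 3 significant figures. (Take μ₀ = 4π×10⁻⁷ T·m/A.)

Each long wire gives B = μ₀I/(2πd). Distances are d₁ = 0.183 m and d₂ = 0.176 m.
B₁ = 3.23×10⁻⁵ T, B₂ = 2.33×10⁻⁵ T.
Between antiparallel currents both contributions point the same way, so they add. B = B₁ + B₂ = 3.23×10⁻⁵ + 2.33×10⁻⁵ = 5.56×10⁻⁵ T.

B ≈ 55.6 μT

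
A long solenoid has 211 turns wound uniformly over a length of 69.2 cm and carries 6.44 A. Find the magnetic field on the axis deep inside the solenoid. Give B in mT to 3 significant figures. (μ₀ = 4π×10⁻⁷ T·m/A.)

B ≈ 2.47 mT

Inside a long solenoid, B = μ₀nI with n = 304.9 turns/m.
B = 4π×10⁻⁷ × 304.9 × 6.44 = 2.47×10⁻³ T.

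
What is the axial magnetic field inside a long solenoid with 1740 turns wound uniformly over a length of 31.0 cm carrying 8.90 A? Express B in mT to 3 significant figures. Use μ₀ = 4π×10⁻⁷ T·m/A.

Inside a long solenoid, B = μ₀nI with n = 5613 turns/m.
B = 4π×10⁻⁷ × 5613 × 8.90 = 6.28×10⁻² T.

B ≈ 62.8 mT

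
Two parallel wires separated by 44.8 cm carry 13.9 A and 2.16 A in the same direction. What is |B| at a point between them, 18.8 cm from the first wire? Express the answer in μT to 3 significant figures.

B ≈ 13.1 μT

Each long wire gives B = μ₀I/(2πd). Distances are d₁ = 0.188 m and d₂ = 0.26 m.
B₁ = 1.48×10⁻⁵ T, B₂ = 1.66×10⁻⁶ T.
Between parallel currents the two contributions point in opposite directions, so they subtract. B = |B₁ − B₂| = |1.48×10⁻⁵ − 1.66×10⁻⁶| = 1.31×10⁻⁵ T.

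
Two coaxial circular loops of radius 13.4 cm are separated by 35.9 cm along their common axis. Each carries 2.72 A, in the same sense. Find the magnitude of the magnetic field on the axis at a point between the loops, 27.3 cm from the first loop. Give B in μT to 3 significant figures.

B ≈ 8.69 μT

Each loop contributes B = μ₀IR²/[2(R²+z²)^(3/2)] on the axis, with z measured from that loop.
Loop 1 (z = 0.273 m): B₁ = 1.09×10⁻⁶ T. Loop 2 (z = 0.086 m): B₂ = 7.60×10⁻⁶ T.
The fields add: B = B₁ + B₂ = 8.69×10⁻⁶ T.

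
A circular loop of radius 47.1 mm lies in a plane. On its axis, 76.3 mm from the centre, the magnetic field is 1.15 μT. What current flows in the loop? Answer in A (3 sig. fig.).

I ≈ 0.595 A

On the axis of a loop, B = μ₀IR²/[2(R²+z²)^(3/2)], so I = 2B(R²+z²)^(3/2)/(μ₀R²).
R² + z² = 0.002218 + 0.005822 = 0.00804 m²; raised to 3/2 gives 7.21×10⁻⁴ m³.
I = 2 × 1.15×10⁻⁶ × 7.21×10⁻⁴ / (1.26×10⁻⁶ × 0.002218) = 0.595 A.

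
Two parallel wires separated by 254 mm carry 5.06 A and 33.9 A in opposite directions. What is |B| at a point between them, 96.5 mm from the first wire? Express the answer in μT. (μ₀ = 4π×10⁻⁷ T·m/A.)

B ≈ 53.5 μT

Each long wire gives B = μ₀I/(2πd). Distances are d₁ = 0.0965 m and d₂ = 0.1575 m.
B₁ = 1.05×10⁻⁵ T, B₂ = 4.30×10⁻⁵ T.
Between antiparallel currents both contributions point the same way, so they add. B = B₁ + B₂ = 1.05×10⁻⁵ + 4.30×10⁻⁵ = 5.35×10⁻⁵ T.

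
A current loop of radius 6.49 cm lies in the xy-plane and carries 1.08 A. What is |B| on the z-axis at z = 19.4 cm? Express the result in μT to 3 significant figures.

B ≈ 0.334 μT

On the axis of a circular loop, B = μ₀IR² / [2(R²+z²)^(3/2)].
R² + z² = (0.0649)² + (0.194)² = 0.04185 m², and (R²+z²)^(3/2) = 8.56×10⁻³ m³.
B = (4π×10⁻⁷ × 1.08 × 0.004212) / (2 × 8.56×10⁻³) = 3.34×10⁻⁷ T.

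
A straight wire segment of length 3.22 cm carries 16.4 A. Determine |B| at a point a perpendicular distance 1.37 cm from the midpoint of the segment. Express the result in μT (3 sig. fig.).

B ≈ 182 μT

For a finite straight segment, B = (μ₀I/4πd)(sinθ₁ + sinθ₂), where θ₁, θ₂ are the angles from the perpendicular to each end.
The perpendicular from the point meets the wire at its midpoint, so each end is L/2 = 0.0161 m away along the wire.
sinθ₁ = 0.0161/√(0.0161²+0.0137²) = 0.7616; sinθ₂ = 0.0161/√(0.0161²+0.0137²) = 0.7616.
B = (4π×10⁻⁷ × 16.4) / (4π × 0.0137) × (0.7616 + 0.7616) = 1.82×10⁻⁴ T.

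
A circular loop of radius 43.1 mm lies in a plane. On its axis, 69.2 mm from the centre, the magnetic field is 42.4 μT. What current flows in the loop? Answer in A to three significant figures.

I ≈ 19.7 A

On the axis of a loop, B = μ₀IR²/[2(R²+z²)^(3/2)], so I = 2B(R²+z²)^(3/2)/(μ₀R²).
R² + z² = 0.001858 + 0.004789 = 0.006646 m²; raised to 3/2 gives 5.42×10⁻⁴ m³.
I = 2 × 4.24×10⁻⁵ × 5.42×10⁻⁴ / (1.26×10⁻⁶ × 0.001858) = 19.7 A.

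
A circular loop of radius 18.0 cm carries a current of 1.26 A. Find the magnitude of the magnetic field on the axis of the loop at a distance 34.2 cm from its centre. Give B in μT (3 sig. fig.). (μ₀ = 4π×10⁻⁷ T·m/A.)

On the axis of a circular loop, B = μ₀IR² / [2(R²+z²)^(3/2)].
R² + z² = (0.18)² + (0.342)² = 0.1494 m², and (R²+z²)^(3/2) = 5.77×10⁻² m³.
B = (4π×10⁻⁷ × 1.26 × 0.0324) / (2 × 5.77×10⁻²) = 4.44×10⁻⁷ T.

B ≈ 0.444 μT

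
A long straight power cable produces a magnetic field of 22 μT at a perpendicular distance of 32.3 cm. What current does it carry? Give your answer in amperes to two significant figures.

I ≈ 36 A

For a long straight wire B = μ₀I/(2πd), so I = 2πdB/μ₀.
I = 2π × 0.323 × 2.20×10⁻⁵ / (4π×10⁻⁷) = 35.5 A.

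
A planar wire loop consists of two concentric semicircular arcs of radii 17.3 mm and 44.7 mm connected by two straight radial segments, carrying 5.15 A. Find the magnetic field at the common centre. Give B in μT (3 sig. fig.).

B ≈ 57.3 μT

The radial connectors point toward the centre, so dl × r̂ = 0 and they contribute nothing.
Each semicircle gives μ₀I/(4R): inner arc 9.35×10⁻⁵ T, outer arc 3.62×10⁻⁵ T.
The two arcs carry current in opposite angular senses, so their fields oppose: B = |9.35×10⁻⁵ − 3.62×10⁻⁵| = 5.73×10⁻⁵ T.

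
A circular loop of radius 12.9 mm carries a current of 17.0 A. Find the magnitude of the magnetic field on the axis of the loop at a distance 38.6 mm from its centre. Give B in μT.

On the axis of a circular loop, B = μ₀IR² / [2(R²+z²)^(3/2)].
R² + z² = (0.0129)² + (0.0386)² = 0.001656 m², and (R²+z²)^(3/2) = 6.74×10⁻⁵ m³.
B = (4π×10⁻⁷ × 17.0 × 0.0001664) / (2 × 6.74×10⁻⁵) = 2.64×10⁻⁵ T.

B ≈ 26.4 μT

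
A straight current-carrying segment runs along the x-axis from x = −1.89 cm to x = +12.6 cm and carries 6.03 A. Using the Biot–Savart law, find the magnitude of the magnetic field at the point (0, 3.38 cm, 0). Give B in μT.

B ≈ 25.9 μT

For a finite straight segment, B = (μ₀I/4πd)(sinθ₁ + sinθ₂), where θ₁, θ₂ are the angles from the perpendicular to each end.
The perpendicular distance is d = 0.0338 m; the end-offsets along the wire are a = 0.0189 m and b = 0.126 m.
sinθ₁ = 0.0189/√(0.0189²+0.0338²) = 0.4881; sinθ₂ = 0.126/√(0.126²+0.0338²) = 0.9659.
B = (4π×10⁻⁷ × 6.03) / (4π × 0.0338) × (0.4881 + 0.9659) = 2.59×10⁻⁵ T.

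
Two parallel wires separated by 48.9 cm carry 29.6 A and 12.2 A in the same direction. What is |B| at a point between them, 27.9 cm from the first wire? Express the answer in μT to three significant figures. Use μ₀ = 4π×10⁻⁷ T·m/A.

B ≈ 9.60 μT

Each long wire gives B = μ₀I/(2πd). Distances are d₁ = 0.279 m and d₂ = 0.21 m.
B₁ = 2.12×10⁻⁵ T, B₂ = 1.16×10⁻⁵ T.
Between parallel currents the two contributions point in opposite directions, so they subtract. B = |B₁ − B₂| = |2.12×10⁻⁵ − 1.16×10⁻⁵| = 9.60×10⁻⁶ T.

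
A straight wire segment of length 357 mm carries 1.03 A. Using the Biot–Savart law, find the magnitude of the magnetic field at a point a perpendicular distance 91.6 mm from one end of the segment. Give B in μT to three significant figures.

For a finite straight segment, B = (μ₀I/4πd)(sinθ₁ + sinθ₂), where θ₁, θ₂ are the angles from the perpendicular to each end.
The perpendicular foot is at one end, so the two end-offsets along the wire are 0 and L = 0.357 m.
sinθ₁ = 0/√(0²+0.0916²) = 0.0000; sinθ₂ = 0.357/√(0.357²+0.0916²) = 0.9686.
B = (4π×10⁻⁷ × 1.03) / (4π × 0.0916) × (0.0000 + 0.9686) = 1.09×10⁻⁶ T.

B ≈ 1.09 μT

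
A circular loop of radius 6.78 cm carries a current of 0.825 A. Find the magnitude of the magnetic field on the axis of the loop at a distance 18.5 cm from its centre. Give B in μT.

B ≈ 0.312 μT

On the axis of a circular loop, B = μ₀IR² / [2(R²+z²)^(3/2)].
R² + z² = (0.0678)² + (0.185)² = 0.03882 m², and (R²+z²)^(3/2) = 7.65×10⁻³ m³.
B = (4π×10⁻⁷ × 0.825 × 0.004597) / (2 × 7.65×10⁻³) = 3.12×10⁻⁷ T.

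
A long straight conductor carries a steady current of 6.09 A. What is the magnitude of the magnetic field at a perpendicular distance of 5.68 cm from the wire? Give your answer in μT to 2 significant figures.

For an infinitely long straight wire, B = μ₀I/(2πd).
B = (4π×10⁻⁷ × 6.09) / (2π × 0.0568) = 2.14×10⁻⁵ T.

B ≈ 21 μT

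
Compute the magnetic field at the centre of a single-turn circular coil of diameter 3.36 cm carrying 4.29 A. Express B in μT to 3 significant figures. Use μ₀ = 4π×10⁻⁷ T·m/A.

At the centre of a circular loop the Biot–Savart law gives B = μ₀I/(2R) (so R = 0.0168 m).
B = (4π×10⁻⁷ × 4.29) / (2 × 0.0168) = 1.60×10⁻⁴ T.

B ≈ 160 μT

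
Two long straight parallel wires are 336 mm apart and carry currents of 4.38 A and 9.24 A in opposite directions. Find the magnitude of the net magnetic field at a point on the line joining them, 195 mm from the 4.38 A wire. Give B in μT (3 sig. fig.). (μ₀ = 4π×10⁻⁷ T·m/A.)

B ≈ 17.6 μT

Each long wire gives B = μ₀I/(2πd). Distances are d₁ = 0.195 m and d₂ = 0.141 m.
B₁ = 4.49×10⁻⁶ T, B₂ = 1.31×10⁻⁵ T.
Between antiparallel currents both contributions point the same way, so they add. B = B₁ + B₂ = 4.49×10⁻⁶ + 1.31×10⁻⁵ = 1.76×10⁻⁵ T.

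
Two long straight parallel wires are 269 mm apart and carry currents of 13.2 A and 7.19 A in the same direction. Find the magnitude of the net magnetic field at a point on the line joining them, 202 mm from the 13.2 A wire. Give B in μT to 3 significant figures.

B ≈ 8.39 μT

Each long wire gives B = μ₀I/(2πd). Distances are d₁ = 0.202 m and d₂ = 0.067 m.
B₁ = 1.31×10⁻⁵ T, B₂ = 2.15×10⁻⁵ T.
Between parallel currents the two contributions point in opposite directions, so they subtract. B = |B₁ − B₂| = |1.31×10⁻⁵ − 2.15×10⁻⁵| = 8.39×10⁻⁶ T.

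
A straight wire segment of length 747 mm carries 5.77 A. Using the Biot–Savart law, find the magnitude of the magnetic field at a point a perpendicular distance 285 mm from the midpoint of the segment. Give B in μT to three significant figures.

For a finite straight segment, B = (μ₀I/4πd)(sinθ₁ + sinθ₂), where θ₁, θ₂ are the angles from the perpendicular to each end.
The perpendicular from the point meets the wire at its midpoint, so each end is L/2 = 0.3735 m away along the wire.
sinθ₁ = 0.3735/√(0.3735²+0.285²) = 0.7950; sinθ₂ = 0.3735/√(0.3735²+0.285²) = 0.7950.
B = (4π×10⁻⁷ × 5.77) / (4π × 0.285) × (0.7950 + 0.7950) = 3.22×10⁻⁶ T.

B ≈ 3.22 μT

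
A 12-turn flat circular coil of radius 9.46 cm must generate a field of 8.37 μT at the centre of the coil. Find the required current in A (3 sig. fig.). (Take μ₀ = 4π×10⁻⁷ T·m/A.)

For an N-turn coil, B = Nμ₀I/(2R) with R = 0.0946 m, so I = 2RB/(Nμ₀) = 2 × 0.0946 × 8.37×10⁻⁶ / (12 × 4π×10⁻⁷) = 0.105 A.

I ≈ 0.105 A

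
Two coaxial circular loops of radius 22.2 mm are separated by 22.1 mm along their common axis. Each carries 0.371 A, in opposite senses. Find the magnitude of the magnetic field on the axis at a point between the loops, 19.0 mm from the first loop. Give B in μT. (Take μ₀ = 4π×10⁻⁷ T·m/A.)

B ≈ 5.60 μT

Each loop contributes B = μ₀IR²/[2(R²+z²)^(3/2)] on the axis, with z measured from that loop.
Loop 1 (z = 0.019 m): B₁ = 4.60×10⁻⁶ T. Loop 2 (z = 0.0031 m): B₂ = 1.02×10⁻⁵ T.
The fields oppose: B = |B₁ − B₂| = 5.60×10⁻⁶ T.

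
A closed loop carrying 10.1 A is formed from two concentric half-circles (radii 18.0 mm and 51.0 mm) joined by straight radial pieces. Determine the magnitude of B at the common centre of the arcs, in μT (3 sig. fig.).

B ≈ 114 μT

The radial connectors point toward the centre, so dl × r̂ = 0 and they contribute nothing.
Each semicircle gives μ₀I/(4R): inner arc 1.76×10⁻⁴ T, outer arc 6.22×10⁻⁵ T.
The two arcs carry current in opposite angular senses, so their fields oppose: B = |1.76×10⁻⁴ − 6.22×10⁻⁵| = 1.14×10⁻⁴ T.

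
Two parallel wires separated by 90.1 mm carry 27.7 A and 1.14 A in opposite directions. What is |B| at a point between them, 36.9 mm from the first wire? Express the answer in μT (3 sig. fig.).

B ≈ 154 μT

Each long wire gives B = μ₀I/(2πd). Distances are d₁ = 0.0369 m and d₂ = 0.0532 m.
B₁ = 1.50×10⁻⁴ T, B₂ = 4.29×10⁻⁶ T.
Between antiparallel currents both contributions point the same way, so they add. B = B₁ + B₂ = 1.50×10⁻⁴ + 4.29×10⁻⁶ = 1.54×10⁻⁴ T.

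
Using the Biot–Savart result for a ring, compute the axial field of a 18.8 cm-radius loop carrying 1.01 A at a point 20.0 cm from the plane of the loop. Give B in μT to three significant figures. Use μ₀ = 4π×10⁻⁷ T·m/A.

B ≈ 1.08 μT

On the axis of a circular loop, B = μ₀IR² / [2(R²+z²)^(3/2)].
R² + z² = (0.188)² + (0.2)² = 0.07534 m², and (R²+z²)^(3/2) = 2.07×10⁻² m³.
B = (4π×10⁻⁷ × 1.01 × 0.03534) / (2 × 2.07×10⁻²) = 1.08×10⁻⁶ T.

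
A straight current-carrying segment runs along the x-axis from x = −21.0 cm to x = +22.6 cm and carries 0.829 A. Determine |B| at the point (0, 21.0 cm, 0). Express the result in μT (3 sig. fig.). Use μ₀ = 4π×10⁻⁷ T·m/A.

B ≈ 0.568 μT

For a finite straight segment, B = (μ₀I/4πd)(sinθ₁ + sinθ₂), where θ₁, θ₂ are the angles from the perpendicular to each end.
The perpendicular distance is d = 0.21 m; the end-offsets along the wire are a = 0.21 m and b = 0.226 m.
sinθ₁ = 0.21/√(0.21²+0.21²) = 0.7071; sinθ₂ = 0.226/√(0.226²+0.21²) = 0.7326.
B = (4π×10⁻⁷ × 0.829) / (4π × 0.21) × (0.7071 + 0.7326) = 5.68×10⁻⁷ T.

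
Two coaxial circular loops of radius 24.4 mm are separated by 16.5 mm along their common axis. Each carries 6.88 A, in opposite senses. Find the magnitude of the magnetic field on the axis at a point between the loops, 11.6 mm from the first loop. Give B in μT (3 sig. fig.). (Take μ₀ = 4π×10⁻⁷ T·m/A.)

B ≈ 36.5 μT

Each loop contributes B = μ₀IR²/[2(R²+z²)^(3/2)] on the axis, with z measured from that loop.
Loop 1 (z = 0.0116 m): B₁ = 1.31×10⁻⁴ T. Loop 2 (z = 0.0049 m): B₂ = 1.67×10⁻⁴ T.
The fields oppose: B = |B₁ − B₂| = 3.65×10⁻⁵ T.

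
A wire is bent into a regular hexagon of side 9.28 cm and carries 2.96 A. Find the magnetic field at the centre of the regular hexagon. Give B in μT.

Each side is a finite straight segment at perpendicular distance d = a/(2 tan(π/6)) = 0.08037 m from the centre, with end-angles ±π/6.
One side contributes B₁ = (μ₀I/4πd)·2 sin(π/6) = 3.68×10⁻⁶ T.
All 6 sides add in the same direction: B = 6 × 3.68×10⁻⁶ = 2.21×10⁻⁵ T.

B ≈ 22.1 μT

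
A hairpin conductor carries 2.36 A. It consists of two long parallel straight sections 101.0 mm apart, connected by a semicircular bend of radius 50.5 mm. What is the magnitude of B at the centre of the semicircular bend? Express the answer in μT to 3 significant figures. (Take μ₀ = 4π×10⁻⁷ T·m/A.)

The semicircular arc contributes B_arc = μ₀I·π/(4πR) = μ₀I/(4R) = 1.47×10⁻⁵ T.
Each semi-infinite lead is at perpendicular distance R = 0.0505 m from the centre, with the perpendicular foot at its near end, so it contributes μ₀I/(4πR); both point the same way, together 9.35×10⁻⁶ T.
Arc and leads all point the same direction: B = 1.47×10⁻⁵ + 9.35×10⁻⁶ = 2.40×10⁻⁵ T.

B ≈ 24.0 μT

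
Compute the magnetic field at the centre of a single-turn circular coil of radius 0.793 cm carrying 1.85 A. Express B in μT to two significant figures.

At the centre of a circular loop the Biot–Savart law gives B = μ₀I/(2R).
B = (4π×10⁻⁷ × 1.85) / (2 × 0.00793) = 1.47×10⁻⁴ T.

B ≈ 150 μT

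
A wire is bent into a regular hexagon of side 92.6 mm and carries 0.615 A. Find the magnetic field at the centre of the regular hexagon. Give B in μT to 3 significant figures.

B ≈ 4.60 μT

Each side is a finite straight segment at perpendicular distance d = a/(2 tan(π/6)) = 0.08019 m from the centre, with end-angles ±π/6.
One side contributes B₁ = (μ₀I/4πd)·2 sin(π/6) = 7.67×10⁻⁷ T.
All 6 sides add in the same direction: B = 6 × 7.67×10⁻⁷ = 4.60×10⁻⁶ T.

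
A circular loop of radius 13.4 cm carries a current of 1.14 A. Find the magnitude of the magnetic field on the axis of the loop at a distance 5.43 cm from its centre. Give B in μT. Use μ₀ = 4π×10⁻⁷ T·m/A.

B ≈ 4.26 μT

On the axis of a circular loop, B = μ₀IR² / [2(R²+z²)^(3/2)].
R² + z² = (0.134)² + (0.0543)² = 0.0209 m², and (R²+z²)^(3/2) = 3.02×10⁻³ m³.
B = (4π×10⁻⁷ × 1.14 × 0.01796) / (2 × 3.02×10⁻³) = 4.26×10⁻⁶ T.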